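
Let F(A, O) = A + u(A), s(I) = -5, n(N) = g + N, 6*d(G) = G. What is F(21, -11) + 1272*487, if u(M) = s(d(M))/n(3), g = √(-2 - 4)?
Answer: 619484 + I*√6/3 ≈ 6.1948e+5 + 0.8165*I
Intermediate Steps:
g = I*√6 (g = √(-6) = I*√6 ≈ 2.4495*I)
d(G) = G/6
n(N) = N + I*√6 (n(N) = I*√6 + N = N + I*√6)
u(M) = -5/(3 + I*√6)
F(A, O) = -1 + A + I*√6/3 (F(A, O) = A + (-1 + I*√6/3) = -1 + A + I*√6/3)
F(21, -11) + 1272*487 = (-1 + 21 + I*√6/3) + 1272*487 = (20 + I*√6/3) + 619464 = 619484 + I*√6/3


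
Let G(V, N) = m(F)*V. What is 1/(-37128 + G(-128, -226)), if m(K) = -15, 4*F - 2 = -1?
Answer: -1/35208 ≈ -2.8403e-5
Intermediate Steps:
F = 1/4 (F = 1/2 + (1/4)*(-1) = 1/2 - 1/4 = 1/4 ≈ 0.25000)
G(V, N) = -15*V
1/(-37128 + G(-128, -226)) = 1/(-37128 - 15*(-128)) = 1/(-37128 + 1920) = 1/(-35208) = -1/35208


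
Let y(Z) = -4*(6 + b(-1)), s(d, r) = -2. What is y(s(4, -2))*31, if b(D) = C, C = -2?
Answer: -496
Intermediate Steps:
b(D) = -2
y(Z) = -16 (y(Z) = -4*(6 - 2) = -4*4 = -16)
y(s(4, -2))*31 = -16*31 = -496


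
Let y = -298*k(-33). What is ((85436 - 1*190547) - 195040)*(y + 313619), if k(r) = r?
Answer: -97084741403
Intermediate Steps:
y = 9834 (y = -298*(-33) = 9834)
((85436 - 1*190547) - 195040)*(y + 313619) = ((85436 - 1*190547) - 195040)*(9834 + 313619) = ((85436 - 190547) - 195040)*323453 = (-105111 - 195040)*323453 = -300151*323453 = -97084741403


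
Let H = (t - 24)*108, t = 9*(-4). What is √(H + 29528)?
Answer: 2*√5762 ≈ 151.82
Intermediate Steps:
t = -36
H = -6480 (H = (-36 - 24)*108 = -60*108 = -6480)
√(H + 29528) = √(-6480 + 29528) = √23048 = 2*√5762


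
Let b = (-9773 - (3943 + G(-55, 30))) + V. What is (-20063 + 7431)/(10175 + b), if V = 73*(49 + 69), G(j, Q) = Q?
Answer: -12632/5043 ≈ -2.5049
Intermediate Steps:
V = 8614 (V = 73*118 = 8614)
b = -5132 (b = (-9773 - (3943 + 30)) + 8614 = (-9773 - 1*3973) + 8614 = (-9773 - 3973) + 8614 = -13746 + 8614 = -5132)
(-20063 + 7431)/(10175 + b) = (-20063 + 7431)/(10175 - 5132) = -12632/5043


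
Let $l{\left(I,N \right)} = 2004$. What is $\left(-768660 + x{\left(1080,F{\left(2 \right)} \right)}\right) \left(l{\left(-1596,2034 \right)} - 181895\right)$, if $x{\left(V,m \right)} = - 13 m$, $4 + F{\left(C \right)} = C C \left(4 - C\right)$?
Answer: $138284370392$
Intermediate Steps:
$F{\left(C \right)} = -4 + C^{2} \left(4 - C\right)$ ($F{\left(C \right)} = -4 + C C \left(4 - C\right) = -4 + C^{2} \left(4 - C\right)$)
$\left(-768660 + x{\left(1080,F{\left(2 \right)} \right)}\right) \left(l{\left(-1596,2034 \right)} - 181895\right) = \left(-768660 - 13 \left(-4 - 2^{3} + 4 \cdot 2^{2}\right)\right) \left(2004 - 181895\right) = \left(-768660 - 13 \left(-4 - 8 + 4 \cdot 4\right)\right) \left(-179891\right) = \left(-768660 - 13 \left(-4 - 8 + 16\right)\right) \left(-179891\right) = \left(-768660 - 52\right) \left(-179891\right) = \left(-768712\right) \left(-179891\right) = 138284370392$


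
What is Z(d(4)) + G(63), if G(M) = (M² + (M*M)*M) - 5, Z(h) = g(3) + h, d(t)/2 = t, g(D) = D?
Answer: 254022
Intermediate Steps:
d(t) = 2*t
Z(h) = 3 + h
G(M) = -5 + M² + M³ (G(M) = (M² + M²*M) - 5 = (M² + M³) - 5 = -5 + M² + M³)
Z(d(4)) + G(63) = (3 + 2*4) + (-5 + 63² + 63³) = (3 + 8) + (-5 + 3969 + 250047) = 11 + 254011 = 254022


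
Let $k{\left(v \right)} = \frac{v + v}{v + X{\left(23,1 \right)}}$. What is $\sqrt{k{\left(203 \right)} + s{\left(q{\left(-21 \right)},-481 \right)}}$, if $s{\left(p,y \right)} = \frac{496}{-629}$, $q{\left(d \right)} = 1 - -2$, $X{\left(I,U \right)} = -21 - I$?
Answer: $\frac{\sqrt{17652941610}}{100011} \approx 1.3285$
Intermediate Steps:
$q{\left(d \right)} = 3$ ($q{\left(d \right)} = 1 + 2 = 3$)
$s{\left(p,y \right)} = - \frac{496}{629}$ ($s{\left(p,y \right)} = 496 \left(- \frac{1}{629}\right) = - \frac{496}{629}$)
$k{\left(v \right)} = \frac{2 v}{-44 + v}$ ($k{\left(v \right)} = \frac{v + v}{v - 44} = \frac{2 v}{v - 44} = \frac{2 v}{-44 + v}$)
$\sqrt{k{\left(203 \right)} + s{\left(q{\left(-21 \right)},-481 \right)}} = \sqrt{2 \cdot 203 \frac{1}{-44 + 203} - \frac{496}{629}} = \sqrt{2 \cdot 203 \cdot \frac{1}{159} - \frac{496}{629}} = \sqrt{\frac{406}{159} - \frac{496}{629}} = \sqrt{\frac{176510}{100011}} = \frac{\sqrt{17652941610}}{100011}$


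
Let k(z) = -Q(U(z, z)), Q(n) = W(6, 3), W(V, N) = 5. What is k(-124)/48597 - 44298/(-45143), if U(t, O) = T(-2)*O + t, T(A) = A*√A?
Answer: 2152524191/2193814371 ≈ 0.98118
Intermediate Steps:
T(A) = A^(3/2)
U(t, O) = t - 2*I*O*√2 (U(t, O) = (-2)^(3/2)*O + t = (-2*I*√2)*O + t = -2*I*O*√2 + t = t - 2*I*O*√2)
Q(n) = 5
k(z) = -5 (k(z) = -1*5 = -5)
k(-124)/48597 - 44298/(-45143) = -5/48597 - 44298/(-45143) = -5*1/48597 - 44298*(-1/45143) = -5/48597 + 44298/45143 = 2152524191/2193814371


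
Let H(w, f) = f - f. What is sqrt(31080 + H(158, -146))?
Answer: 2*sqrt(7770) ≈ 176.30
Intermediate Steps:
H(w, f) = 0
sqrt(31080 + H(158, -146)) = sqrt(31080 + 0) = sqrt(31080) = 2*sqrt(7770)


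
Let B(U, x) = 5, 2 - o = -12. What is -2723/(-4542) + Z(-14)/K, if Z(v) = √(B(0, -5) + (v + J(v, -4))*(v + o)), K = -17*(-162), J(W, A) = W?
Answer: 2723/4542 + √5/2754 ≈ 0.60033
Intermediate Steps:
o = 14 (o = 2 - 1*(-12) = 2 + 12 = 14)
K = 2754
Z(v) = √(5 + 2*v*(14 + v)) (Z(v) = √(5 + (v + v)*(v + 14)) = √(5 + (2*v)*(14 + v)) = √(5 + 2*v*(14 + v)))
-2723/(-4542) + Z(-14)/K = -2723/(-4542) + √(5 + 2*(-14)² + 28*(-14))/2754 = -2723*(-1/4542) + √(5 + 2*196 - 392)*(1/2754) = 2723/4542 + √(5 + 392 - 392)*(1/2754) = 2723/4542 + √5*(1/2754) = 2723/4542 + √5/2754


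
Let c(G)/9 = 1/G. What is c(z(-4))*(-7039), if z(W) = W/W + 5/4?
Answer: -28156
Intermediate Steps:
z(W) = 9/4 (z(W) = 1 + 5*(¼) = 1 + 5/4 = 9/4)
c(G) = 9/G
c(z(-4))*(-7039) = (9/(9/4))*(-7039) = (9*(4/9))*(-7039) = 4*(-7039) = -28156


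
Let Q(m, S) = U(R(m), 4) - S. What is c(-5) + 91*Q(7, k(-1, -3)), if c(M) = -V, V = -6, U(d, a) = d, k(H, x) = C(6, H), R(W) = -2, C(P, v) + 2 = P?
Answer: -540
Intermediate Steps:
C(P, v) = -2 + P
k(H, x) = 4 (k(H, x) = -2 + 6 = 4)
Q(m, S) = -2 - S
c(M) = 6 (c(M) = -1*(-6) = 6)
c(-5) + 91*Q(7, k(-1, -3)) = 6 + 91*(-2 - 1*4) = 6 + 91*(-2 - 4) = 6 + 91*(-6) = 6 - 546 = -540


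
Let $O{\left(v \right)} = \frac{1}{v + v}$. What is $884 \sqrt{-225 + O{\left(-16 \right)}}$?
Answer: $\frac{221 i \sqrt{14402}}{2} \approx 13261.0 i$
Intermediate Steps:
$O{\left(v \right)} = \frac{1}{2 v}$
$884 \sqrt{-225 + O{\left(-16 \right)}} = 884 \sqrt{-225 + \frac{1}{2 \left(-16\right)}} = 884 \sqrt{-225 + \frac{1}{2} \left(- \frac{1}{16}\right)} = 884 \sqrt{-225 - \frac{1}{32}} = 884 \sqrt{- \frac{7201}{32}} = 884 \frac{i \sqrt{14402}}{8} = \frac{221 i \sqrt{14402}}{2}$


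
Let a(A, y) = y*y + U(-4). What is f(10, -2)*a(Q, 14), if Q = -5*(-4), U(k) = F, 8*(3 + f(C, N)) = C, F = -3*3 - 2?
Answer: -1295/4 ≈ -323.75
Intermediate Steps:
F = -11 (F = -9 - 2 = -11)
f(C, N) = -3 + C/8
U(k) = -11
Q = 20
a(A, y) = -11 + y**2 (a(A, y) = y*y - 11 = y**2 - 11 = -11 + y**2)
f(10, -2)*a(Q, 14) = (-3 + (1/8)*10)*(-11 + 14**2) = (-3 + 5/4)*(-11 + 196) = -7/4*185 = -1295/4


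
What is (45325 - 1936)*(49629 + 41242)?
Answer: 3942801819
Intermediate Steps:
(45325 - 1936)*(49629 + 41242) = 43389*90871 = 3942801819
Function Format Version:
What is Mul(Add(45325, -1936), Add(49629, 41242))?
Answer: 3942801819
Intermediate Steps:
Mul(Add(45325, -1936), Add(49629, 41242)) = Mul(43389, 90871) = 3942801819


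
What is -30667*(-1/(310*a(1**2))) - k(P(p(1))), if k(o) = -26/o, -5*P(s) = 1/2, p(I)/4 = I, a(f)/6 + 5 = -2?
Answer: -487981/1860 ≈ -262.36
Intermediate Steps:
a(f) = -42 (a(f) = -30 + 6*(-2) = -30 - 12 = -42)
p(I) = 4*I
P(s) = -1/10 (P(s) = -1/5/2 = -1/5*1/2 = -1/10)
-30667*(-1/(310*a(1**2))) - k(P(p(1))) = -30667/(-31*10*(-42)) - (-26)/(-1/10) = -30667/((-310*(-42))) - (-26)*(-10) = -30667/13020 - 1*260 = -30667*1/13020 - 260 = -4381/1860 - 260 = -487981/1860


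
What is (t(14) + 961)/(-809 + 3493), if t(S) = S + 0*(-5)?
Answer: 975/2684 ≈ 0.36326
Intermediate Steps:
t(S) = S (t(S) = S + 0 = S)
(t(14) + 961)/(-809 + 3493) = (14 + 961)/(-809 + 3493) = 975/2684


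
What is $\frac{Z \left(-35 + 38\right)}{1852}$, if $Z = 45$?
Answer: $\frac{135}{1852} \approx 0.072894$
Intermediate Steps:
$\frac{Z \left(-35 + 38\right)}{1852} = \frac{45 \left(-35 + 38\right)}{1852} = 45 \cdot 3 \cdot \frac{1}{1852} = 135 \cdot \frac{1}{1852} = \frac{135}{1852}$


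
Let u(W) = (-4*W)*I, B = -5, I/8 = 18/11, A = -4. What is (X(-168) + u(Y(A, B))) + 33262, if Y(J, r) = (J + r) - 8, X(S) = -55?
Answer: 375069/11 ≈ 34097.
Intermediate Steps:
I = 144/11 (I = 8*(18/11) = 144/11 ≈ 13.091)
Y(J, r) = -8 + J + r
u(W) = -576*W/11 (u(W) = -4*W*(144/11) = -576*W/11)
(X(-168) + u(Y(A, B))) + 33262 = (-55 - 576*(-8 - 4 - 5)/11) + 33262 = (-55 - 576/11*(-17)) + 33262 = (-55 + 9792/11) + 33262 = 9187/11 + 33262 = 375069/11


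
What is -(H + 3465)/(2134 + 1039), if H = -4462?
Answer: 997/3173 ≈ 0.31421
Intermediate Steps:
-(H + 3465)/(2134 + 1039) = -(-4462 + 3465)/(2134 + 1039) = -(-997)/3173 = -1*(-997/3173) = 997/3173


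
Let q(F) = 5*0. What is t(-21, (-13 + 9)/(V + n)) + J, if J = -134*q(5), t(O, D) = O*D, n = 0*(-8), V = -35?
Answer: -12/5 ≈ -2.4000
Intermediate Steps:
q(F) = 0
n = 0
t(O, D) = D*O
J = 0 (J = -134*0 = 0)
t(-21, (-13 + 9)/(V + n)) + J = ((-13 + 9)/(-35 + 0))*(-21) + 0 = -4/(-35)*(-21) + 0 = -4*(-1/35)*(-21) + 0 = (4/35)*(-21) + 0 = -12/5 + 0 = -12/5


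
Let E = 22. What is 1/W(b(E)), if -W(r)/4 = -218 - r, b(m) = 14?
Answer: 1/928 ≈ 0.0010776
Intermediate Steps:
W(r) = 872 + 4*r (W(r) = -4*(-218 - r) = 872 + 4*r)
1/W(b(E)) = 1/(872 + 4*14) = 1/(872 + 56) = 1/928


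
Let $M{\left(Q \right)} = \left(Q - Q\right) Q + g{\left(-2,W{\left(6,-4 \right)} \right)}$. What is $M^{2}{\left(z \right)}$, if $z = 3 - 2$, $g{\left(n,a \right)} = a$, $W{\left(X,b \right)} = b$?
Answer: $16$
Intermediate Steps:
$z = 1$ ($z = 3 - 2 = 1$)
$M{\left(Q \right)} = -4$ ($M{\left(Q \right)} = \left(Q - Q\right) Q - 4 = 0 Q - 4 = 0 - 4 = -4$)
$M^{2}{\left(z \right)} = \left(-4\right)^{2} = 16$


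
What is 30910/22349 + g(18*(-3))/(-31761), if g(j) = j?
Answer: 109215484/78869621 ≈ 1.3848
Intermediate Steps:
30910/22349 + g(18*(-3))/(-31761) = 30910/22349 + (18*(-3))/(-31761) = 30910*(1/22349) - 54*(-1/31761) = 30910/22349 + 6/3529 = 109215484/78869621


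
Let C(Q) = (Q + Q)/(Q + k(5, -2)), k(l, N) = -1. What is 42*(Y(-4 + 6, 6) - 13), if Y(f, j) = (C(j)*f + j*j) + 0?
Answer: 5838/5 ≈ 1167.6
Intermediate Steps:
C(Q) = 2*Q/(-1 + Q) (C(Q) = (Q + Q)/(Q - 1) = (2*Q)/(-1 + Q) = 2*Q/(-1 + Q))
Y(f, j) = j² + 2*f*j/(-1 + j) (Y(f, j) = ((2*j/(-1 + j))*f + j*j) + 0 = (2*f*j/(-1 + j) + j²) + 0 = (j² + 2*f*j/(-1 + j)) + 0 = j² + 2*f*j/(-1 + j))
42*(Y(-4 + 6, 6) - 13) = 42*(6*(2*(-4 + 6) + 6*(-1 + 6))/(-1 + 6) - 13) = 42*(6*(2*2 + 6*5)/5 - 13) = 42*(6*(⅕)*(4 + 30) - 13) = 42*(6*(⅕)*34 - 13) = 42*(204/5 - 13) = 42*(139/5) = 5838/5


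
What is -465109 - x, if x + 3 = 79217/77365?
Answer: -35983004907/77365 ≈ -4.6511e+5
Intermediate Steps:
x = -152878/77365 (x = -3 + 79217/77365 = -152878/77365 ≈ -1.9761)
-465109 - x = -465109 - 1*(-152878/77365) = -465109 + 152878/77365 = -35983004907/77365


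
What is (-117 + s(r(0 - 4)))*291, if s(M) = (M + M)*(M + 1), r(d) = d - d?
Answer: -34047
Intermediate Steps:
r(d) = 0
s(M) = 2*M*(1 + M) (s(M) = (2*M)*(1 + M) = 2*M*(1 + M))
(-117 + s(r(0 - 4)))*291 = (-117 + 2*0*(1 + 0))*291 = (-117 + 2*0*1)*291 = (-117 + 0)*291 = -117*291 = -34047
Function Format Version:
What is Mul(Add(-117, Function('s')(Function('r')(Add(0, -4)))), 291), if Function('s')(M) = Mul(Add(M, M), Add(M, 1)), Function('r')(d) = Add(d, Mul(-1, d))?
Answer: -34047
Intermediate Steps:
Function('r')(d) = 0
Function('s')(M) = Mul(2, M, Add(1, M)) (Function('s')(M) = Mul(Mul(2, M), Add(1, M)) = Mul(2, M, Add(1, M)))
Mul(Add(-117, Function('s')(Function('r')(Add(0, -4)))), 291) = Mul(Add(-117, Mul(2, 0, Add(1, 0))), 291) = Mul(Add(-117, Mul(2, 0, 1)), 291) = Mul(Add(-117, 0), 291) = Mul(-117, 291) = -34047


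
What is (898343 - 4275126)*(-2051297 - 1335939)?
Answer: 11437960941788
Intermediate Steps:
(898343 - 4275126)*(-2051297 - 1335939) = -3376783*(-3387236) = 11437960941788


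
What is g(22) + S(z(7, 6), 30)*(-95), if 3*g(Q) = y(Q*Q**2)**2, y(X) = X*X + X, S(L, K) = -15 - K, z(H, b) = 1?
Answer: 12857417282877529/3 ≈ 4.2858e+15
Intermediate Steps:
y(X) = X + X**2 (y(X) = X**2 + X = X + X**2)
g(Q) = Q**6*(1 + Q**3)**2/3 (g(Q) = ((Q*Q**2)*(1 + Q*Q**2))**2/3 = (Q**3*(1 + Q**3))**2/3 = (Q**6*(1 + Q**3)**2)/3 = Q**6*(1 + Q**3)**2/3)
g(22) + S(z(7, 6), 30)*(-95) = (1/3)*22**6*(1 + 22**3)**2 + (-15 - 1*30)*(-95) = (1/3)*113379904*(1 + 10648)**2 + (-15 - 30)*(-95) = (1/3)*113379904*10649**2 - 45*(-95) = (1/3)*113379904*113401201 + 4275 = 12857417282864704/3 + 4275 = 12857417282877529/3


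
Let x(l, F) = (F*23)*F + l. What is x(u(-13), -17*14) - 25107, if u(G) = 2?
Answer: 1277707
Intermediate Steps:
x(l, F) = l + 23*F**2 (x(l, F) = (23*F)*F + l = 23*F**2 + l = l + 23*F**2)
x(u(-13), -17*14) - 25107 = (2 + 23*(-17*14)**2) - 25107 = (2 + 23*(-238)**2) - 25107 = (2 + 23*56644) - 25107 = (2 + 1302812) - 25107 = 1302814 - 25107 = 1277707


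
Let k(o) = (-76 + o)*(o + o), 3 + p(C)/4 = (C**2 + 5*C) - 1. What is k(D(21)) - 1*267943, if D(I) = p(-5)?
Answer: -264999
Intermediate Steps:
p(C) = -16 + 4*C**2 + 20*C (p(C) = -12 + 4*((C**2 + 5*C) - 1) = -12 + 4*(-1 + C**2 + 5*C) = -12 + (-4 + 4*C**2 + 20*C) = -16 + 4*C**2 + 20*C)
D(I) = -16 (D(I) = -16 + 4*(-5)**2 + 20*(-5) = -16 + 4*25 - 100 = -16 + 100 - 100 = -16)
k(o) = 2*o*(-76 + o) (k(o) = (-76 + o)*(2*o) = 2*o*(-76 + o))
k(D(21)) - 1*267943 = 2*(-16)*(-76 - 16) - 1*267943 = 2*(-16)*(-92) - 267943 = 2944 - 267943 = -264999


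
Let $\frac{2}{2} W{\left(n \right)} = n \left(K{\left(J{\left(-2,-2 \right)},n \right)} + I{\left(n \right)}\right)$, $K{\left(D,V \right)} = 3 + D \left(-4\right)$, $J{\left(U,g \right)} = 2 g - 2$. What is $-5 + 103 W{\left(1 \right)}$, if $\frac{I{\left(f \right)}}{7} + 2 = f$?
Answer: $2055$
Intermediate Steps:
$J{\left(U,g \right)} = -2 + 2 g$
$I{\left(f \right)} = -14 + 7 f$
$K{\left(D,V \right)} = 3 - 4 D$
$W{\left(n \right)} = n \left(13 + 7 n\right)$ ($W{\left(n \right)} = n \left(\left(3 - 4 \left(-2 + 2 \left(-2\right)\right)\right) + \left(-14 + 7 n\right)\right) = n \left(\left(3 - 4 \left(-2 - 4\right)\right) + \left(-14 + 7 n\right)\right) = n \left(\left(3 - -24\right) + \left(-14 + 7 n\right)\right) = n \left(\left(3 + 24\right) + \left(-14 + 7 n\right)\right) = n \left(27 + \left(-14 + 7 n\right)\right) = n \left(13 + 7 n\right)$)
$-5 + 103 W{\left(1 \right)} = -5 + 103 \cdot 1 \left(13 + 7 \cdot 1\right) = -5 + 103 \cdot 1 \left(13 + 7\right) = -5 + 103 \cdot 1 \cdot 20 = -5 + 103 \cdot 20 = -5 + 2060 = 2055$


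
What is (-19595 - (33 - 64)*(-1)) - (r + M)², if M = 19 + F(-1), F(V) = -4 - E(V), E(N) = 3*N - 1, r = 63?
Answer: -26350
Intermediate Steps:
E(N) = -1 + 3*N
F(V) = -3 - 3*V (F(V) = -4 - (-1 + 3*V) = -4 + (1 - 3*V) = -3 - 3*V)
M = 19 (M = 19 + (-3 - 3*(-1)) = 19 + (-3 + 3) = 19 + 0 = 19)
(-19595 - (33 - 64)*(-1)) - (r + M)² = (-19595 - (33 - 64)*(-1)) - (63 + 19)² = (-19595 - (-31)*(-1)) - 1*82² = (-19595 - 1*31) - 1*6724 = (-19595 - 31) - 6724 = -19626 - 6724 = -26350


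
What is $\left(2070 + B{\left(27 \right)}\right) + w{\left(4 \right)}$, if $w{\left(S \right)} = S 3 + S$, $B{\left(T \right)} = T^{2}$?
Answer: $2815$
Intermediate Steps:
$w{\left(S \right)} = 4 S$ ($w{\left(S \right)} = 3 S + S = 4 S$)
$\left(2070 + B{\left(27 \right)}\right) + w{\left(4 \right)} = \left(2070 + 27^{2}\right) + 4 \cdot 4 = \left(2070 + 729\right) + 16 = 2799 + 16 = 2815$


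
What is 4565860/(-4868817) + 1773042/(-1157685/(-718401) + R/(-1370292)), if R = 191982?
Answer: 69602984972266459832/57760582974909 ≈ 1.2050e+6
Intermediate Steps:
4565860/(-4868817) + 1773042/(-1157685/(-718401) + R/(-1370292)) = 4565860/(-4868817) + 1773042/(-1157685/(-718401) + 191982/(-1370292)) = 4565860*(-1/4868817) + 1773042/(-1157685*(-1/718401) + 191982*(-1/1370292)) = -268580/286401 + 1773042/(385895/239467 - 4571/32626) = -268580/286401 + 1773042/(11495606613/7812850342) = -268580/286401 + 1773042*(7812850342/11495606613) = -268580/286401 + 243026522738252/201677309 = 69602984972266459832/57760582974909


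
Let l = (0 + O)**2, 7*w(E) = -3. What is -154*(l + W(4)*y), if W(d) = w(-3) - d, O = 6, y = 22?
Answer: 9460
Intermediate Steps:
w(E) = -3/7 (w(E) = (1/7)*(-3) = -3/7)
W(d) = -3/7 - d
l = 36 (l = (0 + 6)**2 = 6**2 = 36)
-154*(l + W(4)*y) = -154*(36 + (-3/7 - 1*4)*22) = -154*(36 + (-3/7 - 4)*22) = -154*(36 - 31/7*22) = -154*(36 - 682/7) = -154*(-430/7) = 9460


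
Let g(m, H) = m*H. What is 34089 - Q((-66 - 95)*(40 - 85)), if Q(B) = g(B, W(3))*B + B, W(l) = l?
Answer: -157443231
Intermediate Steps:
g(m, H) = H*m
Q(B) = B + 3*B² (Q(B) = (3*B)*B + B = 3*B² + B = B + 3*B²)
34089 - Q((-66 - 95)*(40 - 85)) = 34089 - (-66 - 95)*(40 - 85)*(1 + 3*((-66 - 95)*(40 - 85))) = 34089 - (-161*(-45))*(1 + 3*(-161*(-45))) = 34089 - 7245*(1 + 3*7245) = 34089 - 7245*(1 + 21735) = 34089 - 7245*21736 = 34089 - 1*157477320 = 34089 - 157477320 = -157443231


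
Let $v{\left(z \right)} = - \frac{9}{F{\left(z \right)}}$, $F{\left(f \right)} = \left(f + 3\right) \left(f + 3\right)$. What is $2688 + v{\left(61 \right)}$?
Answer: $\frac{11010039}{4096} \approx 2688.0$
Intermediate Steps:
$F{\left(f \right)} = \left(3 + f\right)^{2}$ ($F{\left(f \right)} = \left(3 + f\right) \left(3 + f\right) = \left(3 + f\right)^{2}$)
$v{\left(z \right)} = - \frac{9}{\left(3 + z\right)^{2}}$
$2688 + v{\left(61 \right)} = 2688 - \frac{9}{\left(3 + 61\right)^{2}} = 2688 - \frac{9}{4096} = \frac{11010039}{4096}$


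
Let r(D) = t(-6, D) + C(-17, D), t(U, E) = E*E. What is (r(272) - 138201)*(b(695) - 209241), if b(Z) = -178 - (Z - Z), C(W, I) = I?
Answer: 13391297955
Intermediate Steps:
t(U, E) = E²
r(D) = D + D² (r(D) = D² + D = D + D²)
b(Z) = -178 (b(Z) = -178 - 1*0 = -178 + 0 = -178)
(r(272) - 138201)*(b(695) - 209241) = (272*(1 + 272) - 138201)*(-178 - 209241) = (272*273 - 138201)*(-209419) = (74256 - 138201)*(-209419) = -63945*(-209419) = 13391297955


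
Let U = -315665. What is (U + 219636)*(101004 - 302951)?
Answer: 19392768463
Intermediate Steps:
(U + 219636)*(101004 - 302951) = (-315665 + 219636)*(101004 - 302951) = -96029*(-201947) = 19392768463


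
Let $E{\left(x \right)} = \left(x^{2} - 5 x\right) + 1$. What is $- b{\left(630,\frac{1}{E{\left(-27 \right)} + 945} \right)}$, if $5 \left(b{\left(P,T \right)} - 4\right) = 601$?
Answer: $- \frac{621}{5} \approx -124.2$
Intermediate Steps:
$E{\left(x \right)} = 1 + x^{2} - 5 x$
$b{\left(P,T \right)} = \frac{621}{5}$ ($b{\left(P,T \right)} = 4 + \frac{1}{5} \cdot 601 = 4 + \frac{601}{5} = \frac{621}{5}$)
$- b{\left(630,\frac{1}{E{\left(-27 \right)} + 945} \right)} = \left(-1\right) \frac{621}{5} = - \frac{621}{5}$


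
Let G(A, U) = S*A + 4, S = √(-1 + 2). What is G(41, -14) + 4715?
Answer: 4760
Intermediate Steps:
S = 1 (S = √1 = 1)
G(A, U) = 4 + A (G(A, U) = 1*A + 4 = A + 4 = 4 + A)
G(41, -14) + 4715 = (4 + 41) + 4715 = 45 + 4715 = 4760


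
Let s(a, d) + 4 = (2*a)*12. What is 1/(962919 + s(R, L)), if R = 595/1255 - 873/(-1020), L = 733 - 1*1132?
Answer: 21335/20544472531 ≈ 1.0385e-6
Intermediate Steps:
L = -399 (L = 733 - 1132 = -399)
R = 113501/85340 (R = 595*(1/1255) - 873*(-1/1020) = 119/251 + 291/340 = 113501/85340 ≈ 1.3300)
s(a, d) = -4 + 24*a (s(a, d) = -4 + (2*a)*12 = -4 + 24*a)
1/(962919 + s(R, L)) = 1/(962919 + (-4 + 24*(113501/85340))) = 1/(962919 + (-4 + 681006/21335)) = 1/(962919 + 595666/21335) = 1/(20544472531/21335) = 21335/20544472531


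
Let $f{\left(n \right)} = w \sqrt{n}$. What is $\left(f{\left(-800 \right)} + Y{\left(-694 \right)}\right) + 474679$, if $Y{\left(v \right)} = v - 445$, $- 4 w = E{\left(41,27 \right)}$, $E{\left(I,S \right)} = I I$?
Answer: $473540 - 8405 i \sqrt{2} \approx 4.7354 \cdot 10^{5} - 11886.0 i$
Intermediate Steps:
$E{\left(I,S \right)} = I^{2}$
$w = - \frac{1681}{4}$ ($w = - \frac{41^{2}}{4} = \left(- \frac{1}{4}\right) 1681 = - \frac{1681}{4} \approx -420.25$)
$f{\left(n \right)} = - \frac{1681 \sqrt{n}}{4}$
$Y{\left(v \right)} = -445 + v$
$\left(f{\left(-800 \right)} + Y{\left(-694 \right)}\right) + 474679 = \left(- \frac{1681 \sqrt{-800}}{4} - 1139\right) + 474679 = \left(- \frac{1681 \cdot 20 i \sqrt{2}}{4} - 1139\right) + 474679 = \left(- 8405 i \sqrt{2} - 1139\right) + 474679 = \left(-1139 - 8405 i \sqrt{2}\right) + 474679 = 473540 - 8405 i \sqrt{2}$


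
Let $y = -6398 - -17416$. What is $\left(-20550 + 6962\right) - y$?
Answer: $-24606$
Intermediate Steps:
$y = 11018$ ($y = -6398 + 17416 = 11018$)
$\left(-20550 + 6962\right) - y = \left(-20550 + 6962\right) - 11018 = -13588 - 11018 = -24606$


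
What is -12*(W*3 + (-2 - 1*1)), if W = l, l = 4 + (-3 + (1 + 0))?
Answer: -36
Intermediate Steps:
l = 2 (l = 4 + (-3 + 1) = 4 - 2 = 2)
W = 2
-12*(W*3 + (-2 - 1*1)) = -12*(2*3 + (-2 - 1*1)) = -12*(6 + (-2 - 1)) = -12*(6 - 3) = -12*3 = -36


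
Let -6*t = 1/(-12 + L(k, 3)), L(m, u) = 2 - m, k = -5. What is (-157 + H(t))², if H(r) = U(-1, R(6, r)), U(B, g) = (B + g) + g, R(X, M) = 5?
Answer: 21904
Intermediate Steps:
U(B, g) = B + 2*g
t = 1/30 (t = -1/(6*(-12 + (2 - 1*(-5)))) = -1/(6*(-12 + (2 + 5))) = -1/(6*(-12 + 7)) = -⅙/(-5) = -⅙*(-⅕) = 1/30 ≈ 0.033333)
H(r) = 9 (H(r) = -1 + 2*5 = -1 + 10 = 9)
(-157 + H(t))² = (-157 + 9)² = (-148)² = 21904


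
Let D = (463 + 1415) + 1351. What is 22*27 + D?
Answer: 3823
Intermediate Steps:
D = 3229 (D = 1878 + 1351 = 3229)
22*27 + D = 22*27 + 3229 = 594 + 3229 = 3823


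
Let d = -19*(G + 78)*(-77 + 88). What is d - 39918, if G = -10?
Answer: -54130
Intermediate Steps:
d = -14212 (d = -19*(-10 + 78)*(-77 + 88) = -1292*11 = -19*748 = -14212)
d - 39918 = -14212 - 39918 = -54130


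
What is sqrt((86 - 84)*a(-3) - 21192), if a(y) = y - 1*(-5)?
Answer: 2*I*sqrt(5297) ≈ 145.56*I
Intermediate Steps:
a(y) = 5 + y (a(y) = y + 5 = 5 + y)
sqrt((86 - 84)*a(-3) - 21192) = sqrt((86 - 84)*(5 - 3) - 21192) = sqrt(2*2 - 21192) = sqrt(4 - 21192) = sqrt(-21188) = 2*I*sqrt(5297)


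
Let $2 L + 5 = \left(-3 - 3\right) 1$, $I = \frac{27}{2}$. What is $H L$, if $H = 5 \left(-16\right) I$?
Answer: $5940$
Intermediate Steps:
$I = \frac{27}{2}$ ($I = 27 \cdot \frac{1}{2} = \frac{27}{2} \approx 13.5$)
$H = -1080$ ($H = 5 \left(-16\right) \frac{27}{2} = \left(-80\right) \frac{27}{2} = -1080$)
$L = - \frac{11}{2}$ ($L = - \frac{5}{2} + \frac{\left(-3 - 3\right) 1}{2} = - \frac{5}{2} + \frac{\left(-6\right) 1}{2} = - \frac{5}{2} + \frac{1}{2} \left(-6\right) = - \frac{5}{2} - 3 = - \frac{11}{2} \approx -5.5$)
$H L = \left(-1080\right) \left(- \frac{11}{2}\right) = 5940$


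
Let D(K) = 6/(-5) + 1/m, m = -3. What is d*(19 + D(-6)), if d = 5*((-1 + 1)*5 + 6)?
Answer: 524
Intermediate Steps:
D(K) = -23/15 (D(K) = 6/(-5) + 1/(-3) = 6*(-1/5) + 1*(-1/3) = -6/5 - 1/3 = -23/15)
d = 30 (d = 5*(0*5 + 6) = 5*(0 + 6) = 5*6 = 30)
d*(19 + D(-6)) = 30*(19 - 23/15) = 30*(262/15) = 524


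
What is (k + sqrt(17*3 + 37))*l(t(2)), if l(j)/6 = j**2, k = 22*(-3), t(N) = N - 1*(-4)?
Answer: -14256 + 432*sqrt(22) ≈ -12230.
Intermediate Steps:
t(N) = 4 + N (t(N) = N + 4 = 4 + N)
k = -66
l(j) = 6*j**2
(k + sqrt(17*3 + 37))*l(t(2)) = (-66 + sqrt(17*3 + 37))*(6*(4 + 2)**2) = (-66 + sqrt(51 + 37))*(6*6**2) = (-66 + sqrt(88))*(6*36) = (-66 + 2*sqrt(22))*216 = -14256 + 432*sqrt(22)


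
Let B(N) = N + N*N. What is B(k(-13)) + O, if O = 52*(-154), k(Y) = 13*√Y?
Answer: -10205 + 13*I*√13 ≈ -10205.0 + 46.872*I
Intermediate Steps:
B(N) = N + N²
O = -8008
B(k(-13)) + O = (13*√(-13))*(1 + 13*√(-13)) - 8008 = (13*(I*√13))*(1 + 13*(I*√13)) - 8008 = (13*I*√13)*(1 + 13*I*√13) - 8008 = 13*I*√13*(1 + 13*I*√13) - 8008 = -8008 + 13*I*√13*(1 + 13*I*√13)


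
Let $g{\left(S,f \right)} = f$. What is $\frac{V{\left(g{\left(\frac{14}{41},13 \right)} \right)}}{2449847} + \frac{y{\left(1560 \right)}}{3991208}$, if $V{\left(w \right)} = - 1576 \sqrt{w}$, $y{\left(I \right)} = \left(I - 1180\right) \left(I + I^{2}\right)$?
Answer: $\frac{8897700}{38377} - \frac{1576 \sqrt{13}}{2449847} \approx 231.85$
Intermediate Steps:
$y{\left(I \right)} = \left(-1180 + I\right) \left(I + I^{2}\right)$
$\frac{V{\left(g{\left(\frac{14}{41},13 \right)} \right)}}{2449847} + \frac{y{\left(1560 \right)}}{3991208} = \frac{\left(-1576\right) \sqrt{13}}{2449847} + \frac{1560 \left(-1180 + 1560^{2} - 1839240\right)}{3991208} = - 1576 \sqrt{13} \cdot \frac{1}{2449847} + 1560 \left(-1180 + 2433600 - 1839240\right) \frac{1}{3991208} = - \frac{1576 \sqrt{13}}{2449847} + 1560 \cdot 593180 \cdot \frac{1}{3991208} = - \frac{1576 \sqrt{13}}{2449847} + 925360800 \cdot \frac{1}{3991208} = - \frac{1576 \sqrt{13}}{2449847} + \frac{8897700}{38377} = \frac{8897700}{38377} - \frac{1576 \sqrt{13}}{2449847}$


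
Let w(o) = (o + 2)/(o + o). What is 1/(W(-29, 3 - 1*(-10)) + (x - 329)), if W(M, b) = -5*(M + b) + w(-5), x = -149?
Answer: -10/3977 ≈ -0.0025145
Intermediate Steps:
w(o) = (2 + o)/(2*o) (w(o) = (2 + o)/((2*o)) = (2 + o)*(1/(2*o)) = (2 + o)/(2*o))
W(M, b) = 3/10 - 5*M - 5*b (W(M, b) = -5*(M + b) + (½)*(2 - 5)/(-5) = (-5*M - 5*b) + (½)*(-⅕)*(-3) = (-5*M - 5*b) + 3/10 = 3/10 - 5*M - 5*b)
1/(W(-29, 3 - 1*(-10)) + (x - 329)) = 1/((3/10 - 5*(-29) - 5*(3 - 1*(-10))) + (-149 - 329)) = 1/((3/10 + 145 - 5*(3 + 10)) - 478) = 1/((3/10 + 145 - 5*13) - 478) = 1/((3/10 + 145 - 65) - 478) = 1/(803/10 - 478) = 1/(-3977/10) = -10/3977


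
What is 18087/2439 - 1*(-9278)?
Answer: 7549043/813 ≈ 9285.4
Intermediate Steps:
18087/2439 - 1*(-9278) = 18087*(1/2439) + 9278 = 6029/813 + 9278 = 7549043/813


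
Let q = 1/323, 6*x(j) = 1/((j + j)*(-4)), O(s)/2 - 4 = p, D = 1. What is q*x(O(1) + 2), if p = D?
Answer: -1/186048 ≈ -5.3750e-6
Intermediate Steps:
p = 1
O(s) = 10 (O(s) = 8 + 2*1 = 8 + 2 = 10)
x(j) = -1/(48*j) (x(j) = (1/((j + j)*(-4)))/6 = (-¼/(2*j))/6 = ((1/(2*j))*(-¼))/6 = (-1/(8*j))/6 = -1/(48*j))
q = 1/323 ≈ 0.0030960
q*x(O(1) + 2) = (-1/(48*(10 + 2)))/323 = (-1/48/12)/323 = (-1/48*1/12)/323 = (1/323)*(-1/576) = -1/186048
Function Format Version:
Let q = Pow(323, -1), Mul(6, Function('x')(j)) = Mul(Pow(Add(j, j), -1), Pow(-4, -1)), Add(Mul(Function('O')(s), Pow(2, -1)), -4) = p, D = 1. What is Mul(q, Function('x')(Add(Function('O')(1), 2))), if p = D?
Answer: Rational(-1, 186048) ≈ -5.3750e-6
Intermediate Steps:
p = 1
Function('O')(s) = 10 (Function('O')(s) = Add(8, Mul(2, 1)) = Add(8, 2) = 10)
Function('x')(j) = Mul(Rational(-1, 48), Pow(j, -1)) (Function('x')(j) = Mul(Rational(1, 6), Mul(Pow(Add(j, j), -1), Pow(-4, -1))) = Mul(Rational(1, 6), Mul(Pow(Mul(2, j), -1), Rational(-1, 4))) = Mul(Rational(1, 6), Mul(Mul(Rational(1, 2), Pow(j, -1)), Rational(-1, 4))) = Mul(Rational(1, 6), Mul(Rational(-1, 8), Pow(j, -1))) = Mul(Rational(-1, 48), Pow(j, -1)))
q = Rational(1, 323) ≈ 0.0030960
Mul(q, Function('x')(Add(Function('O')(1), 2))) = Mul(Rational(1, 323), Mul(Rational(-1, 48), Pow(Add(10, 2), -1))) = Mul(Rational(1, 323), Mul(Rational(-1, 48), Pow(12, -1))) = Mul(Rational(1, 323), Mul(Rational(-1, 48), Rational(1, 12))) = Mul(Rational(1, 323), Rational(-1, 576)) = Rational(-1, 186048)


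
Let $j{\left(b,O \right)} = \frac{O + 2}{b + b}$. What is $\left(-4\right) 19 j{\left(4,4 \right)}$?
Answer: $-57$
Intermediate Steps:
$j{\left(b,O \right)} = \frac{2 + O}{2 b}$
$\left(-4\right) 19 j{\left(4,4 \right)} = \left(-4\right) 19 \frac{2 + 4}{2 \cdot 4} = - 76 \cdot \frac{1}{2} \cdot \frac{1}{4} \cdot 6 = \left(-76\right) \frac{3}{4} = -57$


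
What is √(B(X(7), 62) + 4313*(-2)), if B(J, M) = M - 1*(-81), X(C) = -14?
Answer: I*√8483 ≈ 92.103*I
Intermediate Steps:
B(J, M) = 81 + M (B(J, M) = M + 81 = 81 + M)
√(B(X(7), 62) + 4313*(-2)) = √((81 + 62) + 4313*(-2)) = √(143 - 8626) = √(-8483) = I*√8483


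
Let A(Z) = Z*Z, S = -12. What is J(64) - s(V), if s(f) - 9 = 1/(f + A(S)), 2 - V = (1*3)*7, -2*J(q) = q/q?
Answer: -2377/250 ≈ -9.5080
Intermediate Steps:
J(q) = -½ (J(q) = -q/(2*q) = -½*1 = -½)
A(Z) = Z²
V = -19 (V = 2 - 1*3*7 = 2 - 3*7 = 2 - 1*21 = 2 - 21 = -19)
s(f) = 9 + 1/(144 + f) (s(f) = 9 + 1/(f + (-12)²) = 9 + 1/(f + 144) = 9 + 1/(144 + f))
J(64) - s(V) = -½ - (1297 + 9*(-19))/(144 - 19) = -½ - (1297 - 171)/125 = -½ - 1126/125 = -2377/250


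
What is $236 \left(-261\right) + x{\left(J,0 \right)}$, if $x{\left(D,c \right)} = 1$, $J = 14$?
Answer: $-61595$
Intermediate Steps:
$236 \left(-261\right) + x{\left(J,0 \right)} = 236 \left(-261\right) + 1 = -61596 + 1 = -61595$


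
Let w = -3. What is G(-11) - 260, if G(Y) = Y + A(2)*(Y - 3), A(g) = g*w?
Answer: -187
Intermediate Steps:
A(g) = -3*g (A(g) = g*(-3) = -3*g)
G(Y) = 18 - 5*Y (G(Y) = Y + (-3*2)*(Y - 3) = Y - 6*(-3 + Y) = Y + (18 - 6*Y) = 18 - 5*Y)
G(-11) - 260 = (18 - 5*(-11)) - 260 = (18 + 55) - 260 = 73 - 260 = -187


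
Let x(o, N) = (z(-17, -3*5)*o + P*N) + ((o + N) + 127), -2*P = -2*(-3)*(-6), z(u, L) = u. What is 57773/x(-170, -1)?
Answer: 57773/2828 ≈ 20.429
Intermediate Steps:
P = 18 (P = -(-2*(-3))*(-6)/2 = -3*(-6) = -1/2*(-36) = 18)
x(o, N) = 127 - 16*o + 19*N (x(o, N) = (-17*o + 18*N) + ((o + N) + 127) = (-17*o + 18*N) + ((N + o) + 127) = (-17*o + 18*N) + (127 + N + o) = 127 - 16*o + 19*N)
57773/x(-170, -1) = 57773/(127 - 16*(-170) + 19*(-1)) = 57773/(127 + 2720 - 19) = 57773/2828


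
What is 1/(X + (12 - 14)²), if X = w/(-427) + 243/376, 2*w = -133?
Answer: 22936/110139 ≈ 0.20825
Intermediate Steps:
w = -133/2 (w = (½)*(-133) = -133/2 ≈ -66.500)
X = 18395/22936 (X = -133/2/(-427) + 243/376 = -133/2*(-1/427) + 243*(1/376) = 19/122 + 243/376 = 18395/22936 ≈ 0.80201)
1/(X + (12 - 14)²) = 1/(18395/22936 + (12 - 14)²) = 1/(18395/22936 + (-2)²) = 1/(18395/22936 + 4) = 1/(110139/22936) = 22936/110139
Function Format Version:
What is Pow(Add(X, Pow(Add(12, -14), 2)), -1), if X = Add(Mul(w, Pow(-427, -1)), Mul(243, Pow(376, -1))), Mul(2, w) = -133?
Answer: Rational(22936, 110139) ≈ 0.20825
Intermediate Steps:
w = Rational(-133, 2) (w = Mul(Rational(1, 2), -133) = Rational(-133, 2) ≈ -66.500)
X = Rational(18395, 22936) (X = Add(Mul(Rational(-133, 2), Pow(-427, -1)), Mul(243, Pow(376, -1))) = Add(Mul(Rational(-133, 2), Rational(-1, 427)), Mul(243, Rational(1, 376))) = Add(Rational(19, 122), Rational(243, 376)) = Rational(18395, 22936) ≈ 0.80201)
Pow(Add(X, Pow(Add(12, -14), 2)), -1) = Pow(Add(Rational(18395, 22936), Pow(Add(12, -14), 2)), -1) = Pow(Add(Rational(18395, 22936), Pow(-2, 2)), -1) = Pow(Add(Rational(18395, 22936), 4), -1) = Pow(Rational(110139, 22936), -1) = Rational(22936, 110139)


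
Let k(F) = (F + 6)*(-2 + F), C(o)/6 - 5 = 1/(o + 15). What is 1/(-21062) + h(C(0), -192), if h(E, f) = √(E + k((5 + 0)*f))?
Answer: -1/21062 + 2*√5736115/5 ≈ 958.01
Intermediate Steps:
C(o) = 30 + 6/(15 + o) (C(o) = 30 + 6/(o + 15) = 30 + 6/(15 + o))
k(F) = (-2 + F)*(6 + F) (k(F) = (6 + F)*(-2 + F) = (-2 + F)*(6 + F))
h(E, f) = √(-12 + E + 20*f + 25*f²) (h(E, f) = √(E + (-12 + ((5 + 0)*f)² + 4*((5 + 0)*f))) = √(E + (-12 + (5*f)² + 4*(5*f))) = √(E + (-12 + 25*f² + 20*f)) = √(E + (-12 + 20*f + 25*f²)) = √(-12 + E + 20*f + 25*f²))
1/(-21062) + h(C(0), -192) = 1/(-21062) + √(-12 + 6*(76 + 5*0)/(15 + 0) + 20*(-192) + 25*(-192)²) = -1/21062 + √(-12 + 6*(76 + 0)/15 - 3840 + 25*36864) = -1/21062 + √(-12 + 6*(1/15)*76 - 3840 + 921600) = -1/21062 + √(-12 + 152/5 - 3840 + 921600) = -1/21062 + √(4588892/5) = -1/21062 + 2*√5736115/5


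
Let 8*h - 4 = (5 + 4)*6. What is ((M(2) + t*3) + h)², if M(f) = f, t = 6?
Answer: 11881/16 ≈ 742.56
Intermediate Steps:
h = 29/4 (h = ½ + ((5 + 4)*6)/8 = ½ + (9*6)/8 = ½ + (⅛)*54 = ½ + 27/4 = 29/4 ≈ 7.2500)
((M(2) + t*3) + h)² = ((2 + 6*3) + 29/4)² = ((2 + 18) + 29/4)² = (20 + 29/4)² = (109/4)² = 11881/16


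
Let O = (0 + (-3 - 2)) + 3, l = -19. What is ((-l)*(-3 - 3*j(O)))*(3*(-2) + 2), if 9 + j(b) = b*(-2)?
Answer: -912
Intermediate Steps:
O = -2 (O = (0 - 5) + 3 = -5 + 3 = -2)
j(b) = -9 - 2*b (j(b) = -9 + b*(-2) = -9 - 2*b)
((-l)*(-3 - 3*j(O)))*(3*(-2) + 2) = ((-1*(-19))*(-3 - 3*(-9 - 2*(-2))))*(3*(-2) + 2) = (19*(-3 - 3*(-9 + 4)))*(-6 + 2) = (19*(-3 - 3*(-5)))*(-4) = (19*(-3 + 15))*(-4) = (19*12)*(-4) = 228*(-4) = -912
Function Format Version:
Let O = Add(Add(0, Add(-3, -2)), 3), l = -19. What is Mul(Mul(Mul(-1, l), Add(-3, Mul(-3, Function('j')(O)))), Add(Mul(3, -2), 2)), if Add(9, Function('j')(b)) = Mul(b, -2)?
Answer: -912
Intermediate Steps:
O = -2 (O = Add(Add(0, -5), 3) = Add(-5, 3) = -2)
Function('j')(b) = Add(-9, Mul(-2, b)) (Function('j')(b) = Add(-9, Mul(b, -2)) = Add(-9, Mul(-2, b)))
Mul(Mul(Mul(-1, l), Add(-3, Mul(-3, Function('j')(O)))), Add(Mul(3, -2), 2)) = Mul(Mul(Mul(-1, -19), Add(-3, Mul(-3, Add(-9, Mul(-2, -2))))), Add(Mul(3, -2), 2)) = Mul(Mul(19, Add(-3, Mul(-3, Add(-9, 4)))), Add(-6, 2)) = Mul(Mul(19, Add(-3, Mul(-3, -5))), -4) = Mul(Mul(19, Add(-3, 15)), -4) = Mul(Mul(19, 12), -4) = Mul(228, -4) = -912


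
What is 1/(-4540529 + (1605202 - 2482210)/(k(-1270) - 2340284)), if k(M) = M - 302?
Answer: -13306/60416273891 ≈ -2.2024e-7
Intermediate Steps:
k(M) = -302 + M
1/(-4540529 + (1605202 - 2482210)/(k(-1270) - 2340284)) = 1/(-4540529 + (1605202 - 2482210)/((-302 - 1270) - 2340284)) = 1/(-4540529 - 877008/(-1572 - 2340284)) = 1/(-4540529 - 877008/(-2341856)) = 1/(-4540529 - 877008*(-1/2341856)) = 1/(-4540529 + 4983/13306) = 1/(-60416273891/13306) = -13306/60416273891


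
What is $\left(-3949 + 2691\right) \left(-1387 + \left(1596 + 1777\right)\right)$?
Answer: $-2498388$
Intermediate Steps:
$\left(-3949 + 2691\right) \left(-1387 + \left(1596 + 1777\right)\right) = - 1258 \left(-1387 + 3373\right) = \left(-1258\right) 1986 = -2498388$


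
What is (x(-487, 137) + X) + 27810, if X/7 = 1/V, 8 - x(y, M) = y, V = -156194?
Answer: 4421071163/156194 ≈ 28305.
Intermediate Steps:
x(y, M) = 8 - y
X = -7/156194 (X = 7/(-156194) = 7*(-1/156194) = -7/156194 ≈ -4.4816e-5)
(x(-487, 137) + X) + 27810 = ((8 - 1*(-487)) - 7/156194) + 27810 = ((8 + 487) - 7/156194) + 27810 = (495 - 7/156194) + 27810 = 77316023/156194 + 27810 = 4421071163/156194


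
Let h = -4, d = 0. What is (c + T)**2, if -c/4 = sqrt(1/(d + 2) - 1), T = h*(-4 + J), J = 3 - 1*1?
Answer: 56 - 32*I*sqrt(2) ≈ 56.0 - 45.255*I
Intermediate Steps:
J = 2 (J = 3 - 1 = 2)
T = 8 (T = -4*(-4 + 2) = -4*(-2) = 8)
c = -2*I*sqrt(2) (c = -4*sqrt(1/(0 + 2) - 1) = -4*sqrt(1/2 - 1) = -2*I*sqrt(2) ≈ -2.8284*I)
(c + T)**2 = (-2*I*sqrt(2) + 8)**2 = (8 - 2*I*sqrt(2))**2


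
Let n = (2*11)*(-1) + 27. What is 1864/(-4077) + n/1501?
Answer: -2777479/6119577 ≈ -0.45387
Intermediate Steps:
n = 5 (n = 22*(-1) + 27 = -22 + 27 = 5)
1864/(-4077) + n/1501 = 1864/(-4077) + 5/1501 = 1864*(-1/4077) + 5*(1/1501) = -1864/4077 + 5/1501 = -2777479/6119577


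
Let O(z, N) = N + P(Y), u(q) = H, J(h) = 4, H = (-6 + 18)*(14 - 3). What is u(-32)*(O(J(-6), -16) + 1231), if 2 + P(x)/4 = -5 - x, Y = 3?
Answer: 155100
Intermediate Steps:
H = 132 (H = 12*11 = 132)
u(q) = 132
P(x) = -28 - 4*x (P(x) = -8 + 4*(-5 - x) = -8 + (-20 - 4*x) = -28 - 4*x)
O(z, N) = -40 + N (O(z, N) = N + (-28 - 4*3) = N + (-28 - 12) = N - 40 = -40 + N)
u(-32)*(O(J(-6), -16) + 1231) = 132*((-40 - 16) + 1231) = 132*(-56 + 1231) = 132*1175 = 155100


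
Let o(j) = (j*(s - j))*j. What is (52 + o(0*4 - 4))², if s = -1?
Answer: 10000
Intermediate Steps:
o(j) = j²*(-1 - j) (o(j) = (j*(-1 - j))*j = j²*(-1 - j))
(52 + o(0*4 - 4))² = (52 + (0*4 - 4)²*(-1 - (0*4 - 4)))² = (52 + (0 - 4)²*(-1 - (0 - 4)))² = (52 + (-4)²*(-1 - 1*(-4)))² = (52 + 16*(-1 + 4))² = (52 + 16*3)² = (52 + 48)² = 100² = 10000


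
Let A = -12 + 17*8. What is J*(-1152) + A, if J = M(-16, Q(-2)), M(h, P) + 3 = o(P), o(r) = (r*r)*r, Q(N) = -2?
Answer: 12796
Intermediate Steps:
A = 124 (A = -12 + 136 = 124)
o(r) = r³ (o(r) = r²*r = r³)
M(h, P) = -3 + P³
J = -11 (J = -3 + (-2)³ = -3 - 8 = -11)
J*(-1152) + A = -11*(-1152) + 124 = 12672 + 124 = 12796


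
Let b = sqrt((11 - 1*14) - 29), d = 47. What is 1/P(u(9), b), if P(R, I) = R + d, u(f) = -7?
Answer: 1/40 ≈ 0.025000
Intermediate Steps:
b = 4*I*sqrt(2) (b = sqrt((11 - 14) - 29) = sqrt(-3 - 29) = sqrt(-32) = 4*I*sqrt(2) ≈ 5.6569*I)
P(R, I) = 47 + R (P(R, I) = R + 47 = 47 + R)
1/P(u(9), b) = 1/(47 - 7) = 1/40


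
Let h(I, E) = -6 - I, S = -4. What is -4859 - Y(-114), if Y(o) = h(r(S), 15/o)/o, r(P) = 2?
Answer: -276967/57 ≈ -4859.1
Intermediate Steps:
Y(o) = -8/o (Y(o) = (-6 - 1*2)/o = (-6 - 2)/o = -8/o)
-4859 - Y(-114) = -4859 - (-8)/(-114) = -4859 - (-8)*(-1)/114 = -4859 - 1*4/57 = -4859 - 4/57 = -276967/57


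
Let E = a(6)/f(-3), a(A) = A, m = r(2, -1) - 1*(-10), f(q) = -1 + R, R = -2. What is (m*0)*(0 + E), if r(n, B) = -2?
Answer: 0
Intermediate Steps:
f(q) = -3 (f(q) = -1 - 2 = -3)
m = 8 (m = -2 - 1*(-10) = -2 + 10 = 8)
E = -2 (E = 6/(-3) = 6*(-⅓) = -2)
(m*0)*(0 + E) = (8*0)*(0 - 2) = 0*(-2) = 0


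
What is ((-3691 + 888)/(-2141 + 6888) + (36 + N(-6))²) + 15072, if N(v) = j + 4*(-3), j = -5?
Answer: 73257648/4747 ≈ 15432.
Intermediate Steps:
N(v) = -17 (N(v) = -5 + 4*(-3) = -5 - 12 = -17)
((-3691 + 888)/(-2141 + 6888) + (36 + N(-6))²) + 15072 = ((-3691 + 888)/(-2141 + 6888) + (36 - 17)²) + 15072 = (-2803/4747 + 19²) + 15072 = (-2803*1/4747 + 361) + 15072 = (-2803/4747 + 361) + 15072 = 1710864/4747 + 15072 = 73257648/4747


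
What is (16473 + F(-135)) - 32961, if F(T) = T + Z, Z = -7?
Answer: -16630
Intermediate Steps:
F(T) = -7 + T (F(T) = T - 7 = -7 + T)
(16473 + F(-135)) - 32961 = (16473 + (-7 - 135)) - 32961 = (16473 - 142) - 32961 = 16331 - 32961 = -16630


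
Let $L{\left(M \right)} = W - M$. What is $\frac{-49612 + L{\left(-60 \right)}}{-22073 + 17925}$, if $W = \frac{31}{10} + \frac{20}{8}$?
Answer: $\frac{61933}{5185} \approx 11.945$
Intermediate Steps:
$W = \frac{28}{5}$ ($W = 31 \cdot \frac{1}{10} + 20 \cdot \frac{1}{8} = \frac{31}{10} + \frac{5}{2} = \frac{28}{5} \approx 5.6$)
$L{\left(M \right)} = \frac{28}{5} - M$
$\frac{-49612 + L{\left(-60 \right)}}{-22073 + 17925} = \frac{-49612 + \left(\frac{28}{5} - -60\right)}{-22073 + 17925} = \frac{-49612 + \left(\frac{28}{5} + 60\right)}{-4148} = \left(-49612 + \frac{328}{5}\right) \left(- \frac{1}{4148}\right) = \left(- \frac{247732}{5}\right) \left(- \frac{1}{4148}\right) = \frac{61933}{5185}$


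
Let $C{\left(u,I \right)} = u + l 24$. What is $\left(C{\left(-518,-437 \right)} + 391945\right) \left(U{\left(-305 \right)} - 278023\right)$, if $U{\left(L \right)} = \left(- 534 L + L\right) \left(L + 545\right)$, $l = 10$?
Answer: $15172230570859$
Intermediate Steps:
$U{\left(L \right)} = - 533 L \left(545 + L\right)$
$C{\left(u,I \right)} = 240 + u$ ($C{\left(u,I \right)} = u + 10 \cdot 24 = u + 240 = 240 + u$)
$\left(C{\left(-518,-437 \right)} + 391945\right) \left(U{\left(-305 \right)} - 278023\right) = \left(\left(240 - 518\right) + 391945\right) \left(\left(-533\right) \left(-305\right) \left(545 - 305\right) - 278023\right) = \left(-278 + 391945\right) \left(\left(-533\right) \left(-305\right) 240 - 278023\right) = 391667 \left(39015600 - 278023\right) = 391667 \cdot 38737577 = 15172230570859$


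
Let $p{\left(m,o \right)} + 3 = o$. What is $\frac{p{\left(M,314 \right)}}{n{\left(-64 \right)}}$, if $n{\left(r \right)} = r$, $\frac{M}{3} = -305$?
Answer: $- \frac{311}{64} \approx -4.8594$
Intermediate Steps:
$M = -915$ ($M = 3 \left(-305\right) = -915$)
$p{\left(m,o \right)} = -3 + o$
$\frac{p{\left(M,314 \right)}}{n{\left(-64 \right)}} = \frac{-3 + 314}{-64} = 311 \left(- \frac{1}{64}\right) = - \frac{311}{64}$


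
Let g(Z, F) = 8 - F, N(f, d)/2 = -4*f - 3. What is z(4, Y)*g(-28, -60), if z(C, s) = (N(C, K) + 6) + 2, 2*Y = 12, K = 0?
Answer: -2040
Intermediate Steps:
Y = 6 (Y = (1/2)*12 = 6)
N(f, d) = -6 - 8*f (N(f, d) = 2*(-4*f - 3) = 2*(-3 - 4*f) = -6 - 8*f)
z(C, s) = 2 - 8*C (z(C, s) = ((-6 - 8*C) + 6) + 2 = -8*C + 2 = 2 - 8*C)
z(4, Y)*g(-28, -60) = (2 - 8*4)*(8 - 1*(-60)) = (2 - 32)*(8 + 60) = -30*68 = -2040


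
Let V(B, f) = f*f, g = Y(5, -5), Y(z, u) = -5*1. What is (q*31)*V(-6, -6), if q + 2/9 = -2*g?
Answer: 10912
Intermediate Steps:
Y(z, u) = -5
g = -5
V(B, f) = f²
q = 88/9 (q = -2/9 - 2*(-5) = -2/9 + 10 = 88/9 ≈ 9.7778)
(q*31)*V(-6, -6) = ((88/9)*31)*(-6)² = (2728/9)*36 = 10912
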